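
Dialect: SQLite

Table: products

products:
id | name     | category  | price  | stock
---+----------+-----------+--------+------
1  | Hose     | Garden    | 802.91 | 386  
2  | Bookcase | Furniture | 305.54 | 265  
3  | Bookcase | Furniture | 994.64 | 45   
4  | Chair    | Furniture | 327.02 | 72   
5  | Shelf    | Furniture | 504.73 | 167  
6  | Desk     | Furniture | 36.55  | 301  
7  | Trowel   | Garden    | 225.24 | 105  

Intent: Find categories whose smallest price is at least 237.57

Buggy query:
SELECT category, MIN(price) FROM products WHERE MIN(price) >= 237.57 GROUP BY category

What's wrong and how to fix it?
Bug: Aggregates like MIN are computed per group after WHERE runs

Fix: Replace WHERE with HAVING after the GROUP BY

Corrected query:
SELECT category, MIN(price) FROM products GROUP BY category HAVING MIN(price) >= 237.57

Result:
(no rows)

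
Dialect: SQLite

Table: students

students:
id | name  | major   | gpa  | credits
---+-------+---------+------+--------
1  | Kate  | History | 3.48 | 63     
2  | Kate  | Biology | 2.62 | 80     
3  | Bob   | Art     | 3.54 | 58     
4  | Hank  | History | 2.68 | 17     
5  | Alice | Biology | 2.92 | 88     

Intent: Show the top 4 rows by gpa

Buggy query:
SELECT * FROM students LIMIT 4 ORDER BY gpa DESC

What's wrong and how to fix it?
Bug: ORDER BY cannot follow LIMIT; LIMIT is the final clause

Fix: Sort with ORDER BY, then apply LIMIT

Corrected query:
SELECT * FROM students ORDER BY gpa DESC LIMIT 4

Result:
id | name  | major   | gpa  | credits
---+-------+---------+------+--------
3  | Bob   | Art     | 3.54 | 58     
1  | Kate  | History | 3.48 | 63     
5  | Alice | Biology | 2.92 | 88     
4  | Hank  | History | 2.68 | 17     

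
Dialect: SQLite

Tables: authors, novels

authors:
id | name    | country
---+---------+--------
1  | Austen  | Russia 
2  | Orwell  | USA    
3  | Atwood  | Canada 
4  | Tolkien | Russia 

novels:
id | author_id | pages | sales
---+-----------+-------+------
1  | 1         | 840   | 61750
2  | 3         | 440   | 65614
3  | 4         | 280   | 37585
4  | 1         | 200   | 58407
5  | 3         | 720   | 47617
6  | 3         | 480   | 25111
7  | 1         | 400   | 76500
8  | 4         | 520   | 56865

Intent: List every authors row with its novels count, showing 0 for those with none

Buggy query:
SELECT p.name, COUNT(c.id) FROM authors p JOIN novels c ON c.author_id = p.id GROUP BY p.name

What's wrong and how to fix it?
Bug: An inner join excludes parents with zero children

Fix: Use LEFT JOIN so parents without children still appear (COUNT(c.id) gives 0)

Corrected query:
SELECT p.name, COUNT(c.id) FROM authors p LEFT JOIN novels c ON c.author_id = p.id GROUP BY p.name

Result:
name    | COUNT(c.id)
--------+------------
Atwood  | 3          
Austen  | 3          
Orwell  | 0          
Tolkien | 2          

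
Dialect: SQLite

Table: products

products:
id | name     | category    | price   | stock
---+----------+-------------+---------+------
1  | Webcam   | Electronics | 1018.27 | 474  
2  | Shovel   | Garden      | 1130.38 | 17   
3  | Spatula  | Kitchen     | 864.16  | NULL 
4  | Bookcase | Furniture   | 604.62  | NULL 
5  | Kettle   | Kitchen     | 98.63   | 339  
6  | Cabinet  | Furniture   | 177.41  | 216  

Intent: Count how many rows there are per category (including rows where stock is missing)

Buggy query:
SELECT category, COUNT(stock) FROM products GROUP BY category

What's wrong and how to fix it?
Bug: COUNT(column) counts non-NULL values only; rows with NULL stock aren't counted

Fix: Replace COUNT(stock) with COUNT(*)

Corrected query:
SELECT category, COUNT(*) FROM products GROUP BY category

Result:
category    | COUNT(*)
------------+---------
Electronics | 1       
Furniture   | 2       
Garden      | 1       
Kitchen     | 2       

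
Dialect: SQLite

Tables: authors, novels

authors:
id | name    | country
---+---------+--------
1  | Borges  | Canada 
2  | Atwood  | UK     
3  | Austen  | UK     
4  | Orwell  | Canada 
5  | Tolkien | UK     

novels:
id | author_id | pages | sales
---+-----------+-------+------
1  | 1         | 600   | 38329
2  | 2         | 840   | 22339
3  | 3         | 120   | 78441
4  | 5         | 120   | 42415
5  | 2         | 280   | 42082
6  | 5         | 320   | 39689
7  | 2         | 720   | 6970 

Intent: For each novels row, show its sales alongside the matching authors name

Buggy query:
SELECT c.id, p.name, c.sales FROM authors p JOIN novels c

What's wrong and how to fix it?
Bug: JOIN with no ON clause produces a cartesian product; every novels row pairs with every authors row

Fix: Specify the join condition linking the foreign key to the parent id

Corrected query:
SELECT c.id, p.name, c.sales FROM authors p JOIN novels c ON c.author_id = p.id

Result:
id | name    | sales
---+---------+------
1  | Borges  | 38329
2  | Atwood  | 22339
3  | Austen  | 78441
4  | Tolkien | 42415
5  | Atwood  | 42082
6  | Tolkien | 39689
7  | Atwood  | 6970 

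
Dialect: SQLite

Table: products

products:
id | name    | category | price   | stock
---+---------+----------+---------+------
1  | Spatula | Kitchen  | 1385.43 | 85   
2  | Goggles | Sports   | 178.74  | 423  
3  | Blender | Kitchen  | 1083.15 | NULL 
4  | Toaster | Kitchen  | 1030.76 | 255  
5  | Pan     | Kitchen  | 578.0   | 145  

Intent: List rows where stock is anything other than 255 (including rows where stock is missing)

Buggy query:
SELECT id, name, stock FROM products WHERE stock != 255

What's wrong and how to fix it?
Bug: 'stock != 255' is unknown when stock is NULL, so NULL rows are silently excluded

Fix: Add an explicit OR stock IS NULL to include the missing-value rows

Corrected query:
SELECT id, name, stock FROM products WHERE stock != 255 OR stock IS NULL

Result:
id | name    | stock
---+---------+------
1  | Spatula | 85   
2  | Goggles | 423  
3  | Blender | NULL 
5  | Pan     | 145  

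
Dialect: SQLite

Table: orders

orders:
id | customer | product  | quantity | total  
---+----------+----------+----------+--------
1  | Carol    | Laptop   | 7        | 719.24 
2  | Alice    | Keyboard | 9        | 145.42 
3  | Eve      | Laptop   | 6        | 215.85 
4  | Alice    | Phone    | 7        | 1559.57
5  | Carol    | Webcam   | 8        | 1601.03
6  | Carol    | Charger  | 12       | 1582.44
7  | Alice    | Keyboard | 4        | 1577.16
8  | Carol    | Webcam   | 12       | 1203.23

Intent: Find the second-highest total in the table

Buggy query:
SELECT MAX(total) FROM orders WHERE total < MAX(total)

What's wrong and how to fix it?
Bug: MAX(total) on the right of the comparison is an aggregate-in-WHERE error

Fix: Put the inner MAX in a scalar subquery

Corrected query:
SELECT MAX(total) FROM orders WHERE total < (SELECT MAX(total) FROM orders)

Result:
MAX(total)
----------
1582.44   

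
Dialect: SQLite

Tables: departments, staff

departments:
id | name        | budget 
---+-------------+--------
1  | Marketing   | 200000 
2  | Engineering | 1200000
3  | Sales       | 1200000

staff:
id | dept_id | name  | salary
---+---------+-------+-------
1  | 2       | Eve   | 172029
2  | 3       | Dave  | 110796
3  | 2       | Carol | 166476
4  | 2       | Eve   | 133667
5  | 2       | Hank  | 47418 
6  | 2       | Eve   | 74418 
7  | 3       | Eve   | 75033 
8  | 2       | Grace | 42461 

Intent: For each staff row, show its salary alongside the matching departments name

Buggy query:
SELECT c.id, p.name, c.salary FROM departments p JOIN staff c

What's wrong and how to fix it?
Bug: Missing join condition: each staff row is matched to all departments rows instead of just its own

Fix: Add ON c.dept_id = p.id to the JOIN

Corrected query:
SELECT c.id, p.name, c.salary FROM departments p JOIN staff c ON c.dept_id = p.id

Result:
id | name        | salary
---+-------------+-------
1  | Engineering | 172029
2  | Sales       | 110796
3  | Engineering | 166476
4  | Engineering | 133667
5  | Engineering | 47418 
6  | Engineering | 74418 
7  | Sales       | 75033 
8  | Engineering | 42461 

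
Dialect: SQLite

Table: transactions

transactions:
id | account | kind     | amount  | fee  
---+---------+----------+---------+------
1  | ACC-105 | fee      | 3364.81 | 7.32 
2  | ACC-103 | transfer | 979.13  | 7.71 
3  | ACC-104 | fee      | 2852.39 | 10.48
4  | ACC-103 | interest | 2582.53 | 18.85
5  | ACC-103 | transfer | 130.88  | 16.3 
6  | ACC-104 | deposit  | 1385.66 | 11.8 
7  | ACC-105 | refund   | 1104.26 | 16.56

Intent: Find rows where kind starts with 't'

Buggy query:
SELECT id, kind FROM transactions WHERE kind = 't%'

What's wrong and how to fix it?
Bug: Wildcards only work with LIKE; '=' treats '%' as a literal character

Fix: Replace '=' with LIKE so 't%' is treated as a pattern

Corrected query:
SELECT id, kind FROM transactions WHERE kind LIKE 't%'

Result:
id | kind    
---+---------
2  | transfer
5  | transfer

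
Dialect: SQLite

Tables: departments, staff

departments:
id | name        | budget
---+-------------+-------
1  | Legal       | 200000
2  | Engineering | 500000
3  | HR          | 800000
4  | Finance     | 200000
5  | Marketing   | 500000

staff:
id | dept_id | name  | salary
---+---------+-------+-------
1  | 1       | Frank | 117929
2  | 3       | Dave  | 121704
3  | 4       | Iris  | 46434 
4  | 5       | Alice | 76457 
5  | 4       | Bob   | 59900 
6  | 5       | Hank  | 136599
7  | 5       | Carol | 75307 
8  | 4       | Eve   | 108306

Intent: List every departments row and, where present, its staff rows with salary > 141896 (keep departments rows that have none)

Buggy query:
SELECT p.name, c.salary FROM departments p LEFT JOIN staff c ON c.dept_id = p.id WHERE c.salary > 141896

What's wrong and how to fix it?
Bug: Filtering c.salary in WHERE discards the NULL rows produced by LEFT JOIN, turning it into an inner join

Fix: Move the right-table condition into the ON clause so unmatched parents are kept

Corrected query:
SELECT p.name, c.salary FROM departments p LEFT JOIN staff c ON c.dept_id = p.id AND c.salary > 141896

Result:
name        | salary
------------+-------
Legal       | NULL  
Engineering | NULL  
HR          | NULL  
Finance     | NULL  
Marketing   | NULL  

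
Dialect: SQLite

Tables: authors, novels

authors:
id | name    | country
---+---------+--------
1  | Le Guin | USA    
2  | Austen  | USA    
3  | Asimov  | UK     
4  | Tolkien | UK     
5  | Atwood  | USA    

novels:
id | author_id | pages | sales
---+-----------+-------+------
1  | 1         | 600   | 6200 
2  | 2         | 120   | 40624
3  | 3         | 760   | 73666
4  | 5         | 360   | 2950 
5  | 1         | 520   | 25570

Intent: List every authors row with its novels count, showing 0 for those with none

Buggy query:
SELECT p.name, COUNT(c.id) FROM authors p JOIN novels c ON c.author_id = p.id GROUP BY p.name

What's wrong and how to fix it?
Bug: INNER JOIN drops authors rows that have no matching novels rows

Fix: Switch to LEFT JOIN to retain unmatched parent rows

Corrected query:
SELECT p.name, COUNT(c.id) FROM authors p LEFT JOIN novels c ON c.author_id = p.id GROUP BY p.name

Result:
name    | COUNT(c.id)
--------+------------
Asimov  | 1          
Atwood  | 1          
Austen  | 1          
Le Guin | 2          
Tolkien | 0          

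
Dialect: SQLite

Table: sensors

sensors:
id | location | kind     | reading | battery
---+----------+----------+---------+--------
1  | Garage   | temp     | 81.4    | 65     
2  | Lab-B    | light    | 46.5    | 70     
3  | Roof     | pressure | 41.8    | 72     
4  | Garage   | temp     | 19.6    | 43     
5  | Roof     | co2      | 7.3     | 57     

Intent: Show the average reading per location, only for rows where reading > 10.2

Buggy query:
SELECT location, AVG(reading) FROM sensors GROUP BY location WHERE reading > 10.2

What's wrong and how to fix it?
Bug: WHERE cannot follow GROUP BY

Fix: Place WHERE between FROM and GROUP BY

Corrected query:
SELECT location, AVG(reading) FROM sensors WHERE reading > 10.2 GROUP BY location

Result:
location | AVG(reading)
---------+-------------
Garage   | 50.5        
Lab-B    | 46.5        
Roof     | 41.8        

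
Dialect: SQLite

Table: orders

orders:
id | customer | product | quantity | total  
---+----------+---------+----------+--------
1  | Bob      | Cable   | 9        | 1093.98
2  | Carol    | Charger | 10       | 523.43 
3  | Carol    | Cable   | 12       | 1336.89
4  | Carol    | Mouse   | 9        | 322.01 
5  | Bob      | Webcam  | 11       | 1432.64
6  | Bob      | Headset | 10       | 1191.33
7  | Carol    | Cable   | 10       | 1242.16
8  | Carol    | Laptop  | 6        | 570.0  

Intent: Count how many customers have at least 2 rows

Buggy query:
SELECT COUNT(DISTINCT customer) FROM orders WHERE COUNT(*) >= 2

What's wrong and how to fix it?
Bug: COUNT(*) cannot appear in WHERE; the per-group count doesn't exist yet

Fix: Use a subquery that GROUPs and filters with HAVING, then count its rows

Corrected query:
SELECT COUNT(*) FROM (SELECT customer FROM orders GROUP BY customer HAVING COUNT(*) >= 2)

Result:
COUNT(*)
--------
2       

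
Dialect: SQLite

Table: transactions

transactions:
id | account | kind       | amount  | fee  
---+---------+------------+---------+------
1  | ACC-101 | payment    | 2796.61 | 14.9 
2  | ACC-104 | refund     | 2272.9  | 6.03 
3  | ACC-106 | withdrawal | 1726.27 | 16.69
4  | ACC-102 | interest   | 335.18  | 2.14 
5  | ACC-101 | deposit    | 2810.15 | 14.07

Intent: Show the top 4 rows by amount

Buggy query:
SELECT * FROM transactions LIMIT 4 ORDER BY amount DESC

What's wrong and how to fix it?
Bug: ORDER BY cannot follow LIMIT; LIMIT is the final clause

Fix: Swap the clauses: ORDER BY first, then LIMIT

Corrected query:
SELECT * FROM transactions ORDER BY amount DESC LIMIT 4

Result:
id | account | kind       | amount  | fee  
---+---------+------------+---------+------
5  | ACC-101 | deposit    | 2810.15 | 14.07
1  | ACC-101 | payment    | 2796.61 | 14.9 
2  | ACC-104 | refund     | 2272.9  | 6.03 
3  | ACC-106 | withdrawal | 1726.27 | 16.69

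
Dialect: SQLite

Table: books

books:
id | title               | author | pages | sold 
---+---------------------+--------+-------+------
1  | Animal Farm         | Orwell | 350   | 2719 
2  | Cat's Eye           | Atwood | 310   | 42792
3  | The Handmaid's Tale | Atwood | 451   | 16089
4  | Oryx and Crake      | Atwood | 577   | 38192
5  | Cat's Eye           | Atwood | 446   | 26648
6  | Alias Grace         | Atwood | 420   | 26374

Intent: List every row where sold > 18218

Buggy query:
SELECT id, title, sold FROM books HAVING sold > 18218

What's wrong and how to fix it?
Bug: This is a non-aggregate query (no GROUP BY, no aggregates), so in SQLite the HAVING clause is invalid here; a row-level condition belongs in WHERE

Fix: Use WHERE for row-level filtering

Corrected query:
SELECT id, title, sold FROM books WHERE sold > 18218

Result:
id | title          | sold 
---+----------------+------
2  | Cat's Eye      | 42792
4  | Oryx and Crake | 38192
5  | Cat's Eye      | 26648
6  | Alias Grace    | 26374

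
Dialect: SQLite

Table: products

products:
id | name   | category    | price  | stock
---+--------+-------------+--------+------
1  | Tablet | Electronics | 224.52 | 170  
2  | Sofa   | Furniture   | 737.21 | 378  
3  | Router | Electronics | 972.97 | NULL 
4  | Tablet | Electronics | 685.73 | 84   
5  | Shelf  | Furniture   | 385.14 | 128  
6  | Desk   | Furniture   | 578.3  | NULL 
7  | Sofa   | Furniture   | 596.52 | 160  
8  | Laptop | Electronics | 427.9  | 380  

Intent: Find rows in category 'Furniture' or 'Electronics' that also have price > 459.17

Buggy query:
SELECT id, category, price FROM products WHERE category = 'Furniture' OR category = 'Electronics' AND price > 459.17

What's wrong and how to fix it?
Bug: Without parentheses, AND is evaluated before OR, so the price filter only applies to the 'Electronics' branch

Fix: Group the OR with parentheses (or use IN), then AND the threshold

Corrected query:
SELECT id, category, price FROM products WHERE (category = 'Furniture' OR category = 'Electronics') AND price > 459.17

Result:
id | category    | price 
---+-------------+-------
2  | Furniture   | 737.21
3  | Electronics | 972.97
4  | Electronics | 685.73
6  | Furniture   | 578.3 
7  | Furniture   | 596.52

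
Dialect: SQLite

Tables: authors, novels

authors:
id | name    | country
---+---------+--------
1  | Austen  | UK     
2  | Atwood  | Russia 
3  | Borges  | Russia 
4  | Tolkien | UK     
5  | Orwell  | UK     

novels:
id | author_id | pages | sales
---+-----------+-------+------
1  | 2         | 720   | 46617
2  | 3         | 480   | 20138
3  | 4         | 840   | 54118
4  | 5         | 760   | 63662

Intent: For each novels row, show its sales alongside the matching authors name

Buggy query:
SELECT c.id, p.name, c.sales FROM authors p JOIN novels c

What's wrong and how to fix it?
Bug: JOIN with no ON clause produces a cartesian product; every novels row pairs with every authors row

Fix: Specify the join condition linking the foreign key to the parent id

Corrected query:
SELECT c.id, p.name, c.sales FROM authors p JOIN novels c ON c.author_id = p.id

Result:
id | name    | sales
---+---------+------
1  | Atwood  | 46617
2  | Borges  | 20138
3  | Tolkien | 54118
4  | Orwell  | 63662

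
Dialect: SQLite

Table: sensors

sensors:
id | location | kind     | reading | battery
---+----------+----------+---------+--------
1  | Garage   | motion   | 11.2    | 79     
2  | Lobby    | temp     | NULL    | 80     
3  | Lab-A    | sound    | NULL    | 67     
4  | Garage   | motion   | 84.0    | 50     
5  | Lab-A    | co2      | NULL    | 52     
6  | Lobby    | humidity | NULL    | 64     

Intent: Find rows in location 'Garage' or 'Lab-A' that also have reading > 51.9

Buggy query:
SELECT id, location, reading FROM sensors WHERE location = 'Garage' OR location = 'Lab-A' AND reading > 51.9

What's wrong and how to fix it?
Bug: AND binds tighter than OR, so this parses as location = 'Garage' OR (location = 'Lab-A' AND reading > 51.9)

Fix: Group the OR with parentheses (or use IN), then AND the threshold

Corrected query:
SELECT id, location, reading FROM sensors WHERE (location = 'Garage' OR location = 'Lab-A') AND reading > 51.9

Result:
id | location | reading
---+----------+--------
4  | Garage   | 84     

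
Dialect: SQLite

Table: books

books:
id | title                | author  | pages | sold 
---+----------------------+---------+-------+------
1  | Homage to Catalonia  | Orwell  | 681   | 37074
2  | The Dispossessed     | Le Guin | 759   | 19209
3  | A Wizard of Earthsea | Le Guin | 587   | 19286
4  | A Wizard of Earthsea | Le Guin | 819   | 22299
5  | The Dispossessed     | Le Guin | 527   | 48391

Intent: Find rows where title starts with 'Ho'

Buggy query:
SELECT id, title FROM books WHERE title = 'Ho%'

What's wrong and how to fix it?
Bug: '=' compares the literal string including the % character; pattern matching needs LIKE

Fix: Use LIKE for wildcard pattern matching

Corrected query:
SELECT id, title FROM books WHERE title LIKE 'Ho%'

Result:
id | title              
---+--------------------
1  | Homage to Catalonia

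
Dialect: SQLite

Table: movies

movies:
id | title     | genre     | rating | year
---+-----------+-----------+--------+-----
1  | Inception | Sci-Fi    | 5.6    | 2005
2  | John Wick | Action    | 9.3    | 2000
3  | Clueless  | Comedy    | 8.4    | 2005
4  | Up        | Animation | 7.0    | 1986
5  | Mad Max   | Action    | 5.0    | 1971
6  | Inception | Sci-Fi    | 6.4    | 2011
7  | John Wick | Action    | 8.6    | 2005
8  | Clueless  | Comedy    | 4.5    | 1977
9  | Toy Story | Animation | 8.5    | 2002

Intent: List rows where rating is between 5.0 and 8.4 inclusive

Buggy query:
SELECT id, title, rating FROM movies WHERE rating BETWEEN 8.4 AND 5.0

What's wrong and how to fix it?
Bug: BETWEEN expects the lower bound first; with 8.4 AND 5.0 the range is empty

Fix: Swap the bounds so the smaller value comes first

Corrected query:
SELECT id, title, rating FROM movies WHERE rating BETWEEN 5.0 AND 8.4

Result:
id | title     | rating
---+-----------+-------
1  | Inception | 5.6   
3  | Clueless  | 8.4   
4  | Up        | 7     
5  | Mad Max   | 5     
6  | Inception | 6.4   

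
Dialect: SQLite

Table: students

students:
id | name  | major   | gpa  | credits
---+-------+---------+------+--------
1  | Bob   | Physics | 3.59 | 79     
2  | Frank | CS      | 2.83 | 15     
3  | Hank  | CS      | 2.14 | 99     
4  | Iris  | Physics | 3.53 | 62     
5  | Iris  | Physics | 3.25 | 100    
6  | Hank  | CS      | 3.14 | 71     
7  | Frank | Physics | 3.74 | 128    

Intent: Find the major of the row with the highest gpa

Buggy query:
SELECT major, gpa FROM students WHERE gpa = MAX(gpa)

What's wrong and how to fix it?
Bug: MAX(gpa) is an aggregate and cannot be used directly in WHERE

Fix: Use a subquery: WHERE gpa = (SELECT MAX(gpa) FROM students)

Corrected query:
SELECT major, gpa FROM students WHERE gpa = (SELECT MAX(gpa) FROM students)

Result:
major   | gpa 
--------+-----
Physics | 3.74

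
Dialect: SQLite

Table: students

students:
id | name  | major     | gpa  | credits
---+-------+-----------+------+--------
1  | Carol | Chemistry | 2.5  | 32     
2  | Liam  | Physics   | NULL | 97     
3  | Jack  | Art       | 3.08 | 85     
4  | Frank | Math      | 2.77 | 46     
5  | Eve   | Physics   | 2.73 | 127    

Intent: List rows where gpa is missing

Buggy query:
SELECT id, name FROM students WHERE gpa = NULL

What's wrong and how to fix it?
Bug: Comparing to NULL with '=' never matches; NULL = NULL is unknown, not true

Fix: Use IS NULL to test for NULL

Corrected query:
SELECT id, name FROM students WHERE gpa IS NULL

Result:
id | name
---+-----
2  | Liam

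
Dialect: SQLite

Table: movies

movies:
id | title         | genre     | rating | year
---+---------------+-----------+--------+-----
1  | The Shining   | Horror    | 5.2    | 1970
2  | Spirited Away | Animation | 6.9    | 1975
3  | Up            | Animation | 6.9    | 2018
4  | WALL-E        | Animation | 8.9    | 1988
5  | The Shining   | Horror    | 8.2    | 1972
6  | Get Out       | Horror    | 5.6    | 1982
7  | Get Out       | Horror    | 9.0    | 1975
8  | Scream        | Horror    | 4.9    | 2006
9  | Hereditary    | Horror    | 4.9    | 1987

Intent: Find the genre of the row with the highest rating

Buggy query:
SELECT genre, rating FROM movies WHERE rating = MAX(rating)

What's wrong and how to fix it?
Bug: WHERE is evaluated per row; an aggregate over the whole table isn't defined there

Fix: Wrap MAX in a scalar subquery so WHERE compares against a single value

Corrected query:
SELECT genre, rating FROM movies WHERE rating = (SELECT MAX(rating) FROM movies)

Result:
genre  | rating
-------+-------
Horror | 9     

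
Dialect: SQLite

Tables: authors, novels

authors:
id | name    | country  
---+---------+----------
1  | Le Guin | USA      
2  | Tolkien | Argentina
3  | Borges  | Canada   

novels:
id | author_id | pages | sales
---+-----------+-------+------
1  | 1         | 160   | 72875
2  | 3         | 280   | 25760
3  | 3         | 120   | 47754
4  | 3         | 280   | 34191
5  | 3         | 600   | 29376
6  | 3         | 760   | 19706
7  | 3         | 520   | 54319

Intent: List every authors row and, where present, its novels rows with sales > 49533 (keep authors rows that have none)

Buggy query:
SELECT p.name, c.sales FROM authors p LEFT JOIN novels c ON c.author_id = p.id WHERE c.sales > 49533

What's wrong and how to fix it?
Bug: Filtering c.sales in WHERE discards the NULL rows produced by LEFT JOIN, turning it into an inner join

Fix: Move the right-table condition into the ON clause so unmatched parents are kept

Corrected query:
SELECT p.name, c.sales FROM authors p LEFT JOIN novels c ON c.author_id = p.id AND c.sales > 49533

Result:
name    | sales
--------+------
Le Guin | 72875
Tolkien | NULL 
Borges  | 54319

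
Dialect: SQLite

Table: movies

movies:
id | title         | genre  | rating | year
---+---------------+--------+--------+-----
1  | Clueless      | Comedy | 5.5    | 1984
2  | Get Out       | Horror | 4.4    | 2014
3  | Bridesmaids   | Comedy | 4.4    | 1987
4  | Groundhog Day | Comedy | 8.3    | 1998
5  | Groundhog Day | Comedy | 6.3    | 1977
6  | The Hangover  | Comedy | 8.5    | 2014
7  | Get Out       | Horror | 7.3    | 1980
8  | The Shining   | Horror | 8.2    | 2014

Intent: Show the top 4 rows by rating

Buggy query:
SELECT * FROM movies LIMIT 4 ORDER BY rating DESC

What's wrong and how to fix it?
Bug: ORDER BY cannot follow LIMIT; LIMIT is the final clause

Fix: Sort with ORDER BY, then apply LIMIT

Corrected query:
SELECT * FROM movies ORDER BY rating DESC LIMIT 4

Result:
id | title         | genre  | rating | year
---+---------------+--------+--------+-----
6  | The Hangover  | Comedy | 8.5    | 2014
4  | Groundhog Day | Comedy | 8.3    | 1998
8  | The Shining   | Horror | 8.2    | 2014
7  | Get Out       | Horror | 7.3    | 1980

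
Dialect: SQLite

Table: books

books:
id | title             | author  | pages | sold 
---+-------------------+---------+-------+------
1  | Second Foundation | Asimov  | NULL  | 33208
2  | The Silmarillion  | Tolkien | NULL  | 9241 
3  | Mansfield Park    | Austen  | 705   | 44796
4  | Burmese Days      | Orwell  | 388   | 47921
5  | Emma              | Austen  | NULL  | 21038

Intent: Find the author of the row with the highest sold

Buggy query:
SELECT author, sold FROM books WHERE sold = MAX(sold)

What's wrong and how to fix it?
Bug: WHERE is evaluated per row; an aggregate over the whole table isn't defined there

Fix: Wrap MAX in a scalar subquery so WHERE compares against a single value

Corrected query:
SELECT author, sold FROM books WHERE sold = (SELECT MAX(sold) FROM books)

Result:
author | sold 
-------+------
Orwell | 47921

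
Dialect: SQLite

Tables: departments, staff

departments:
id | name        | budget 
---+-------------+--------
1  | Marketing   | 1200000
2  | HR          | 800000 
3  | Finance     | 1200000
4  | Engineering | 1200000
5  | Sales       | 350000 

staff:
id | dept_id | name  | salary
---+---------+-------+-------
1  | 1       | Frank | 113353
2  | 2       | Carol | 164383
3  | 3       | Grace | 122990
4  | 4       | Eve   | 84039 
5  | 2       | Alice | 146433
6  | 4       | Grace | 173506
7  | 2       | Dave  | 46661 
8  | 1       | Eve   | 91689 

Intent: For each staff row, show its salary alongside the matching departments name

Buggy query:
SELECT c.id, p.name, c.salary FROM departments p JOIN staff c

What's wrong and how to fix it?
Bug: JOIN with no ON clause produces a cartesian product; every staff row pairs with every departments row

Fix: Add ON c.dept_id = p.id to the JOIN

Corrected query:
SELECT c.id, p.name, c.salary FROM departments p JOIN staff c ON c.dept_id = p.id

Result:
id | name        | salary
---+-------------+-------
1  | Marketing   | 113353
2  | HR          | 164383
3  | Finance     | 122990
4  | Engineering | 84039 
5  | HR          | 146433
6  | Engineering | 173506
7  | HR          | 46661 
8  | Marketing   | 91689 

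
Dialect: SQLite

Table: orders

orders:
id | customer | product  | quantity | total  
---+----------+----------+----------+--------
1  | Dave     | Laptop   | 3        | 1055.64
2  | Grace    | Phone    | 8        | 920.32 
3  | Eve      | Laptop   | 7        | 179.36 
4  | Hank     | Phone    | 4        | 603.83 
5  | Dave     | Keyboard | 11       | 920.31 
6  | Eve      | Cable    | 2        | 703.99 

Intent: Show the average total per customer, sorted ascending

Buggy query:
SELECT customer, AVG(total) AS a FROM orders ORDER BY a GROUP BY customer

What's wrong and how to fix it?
Bug: ORDER BY appears before GROUP BY; SQL clause order requires GROUP BY first

Fix: Move ORDER BY to the end, after GROUP BY

Corrected query:
SELECT customer, AVG(total) AS a FROM orders GROUP BY customer ORDER BY a

Result:
customer | a      
---------+--------
Eve      | 441.675
Hank     | 603.83 
Grace    | 920.32 
Dave     | 987.975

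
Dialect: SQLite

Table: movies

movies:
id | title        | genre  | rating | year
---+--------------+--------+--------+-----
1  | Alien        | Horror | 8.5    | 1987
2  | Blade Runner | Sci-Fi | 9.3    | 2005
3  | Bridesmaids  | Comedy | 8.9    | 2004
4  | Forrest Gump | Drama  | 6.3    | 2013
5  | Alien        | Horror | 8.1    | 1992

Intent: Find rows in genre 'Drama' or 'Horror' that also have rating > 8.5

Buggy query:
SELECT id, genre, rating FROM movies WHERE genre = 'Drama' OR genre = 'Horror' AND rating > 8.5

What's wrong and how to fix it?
Bug: AND binds tighter than OR, so this parses as genre = 'Drama' OR (genre = 'Horror' AND rating > 8.5)

Fix: Group the OR with parentheses (or use IN), then AND the threshold

Corrected query:
SELECT id, genre, rating FROM movies WHERE (genre = 'Drama' OR genre = 'Horror') AND rating > 8.5

Result:
(no rows)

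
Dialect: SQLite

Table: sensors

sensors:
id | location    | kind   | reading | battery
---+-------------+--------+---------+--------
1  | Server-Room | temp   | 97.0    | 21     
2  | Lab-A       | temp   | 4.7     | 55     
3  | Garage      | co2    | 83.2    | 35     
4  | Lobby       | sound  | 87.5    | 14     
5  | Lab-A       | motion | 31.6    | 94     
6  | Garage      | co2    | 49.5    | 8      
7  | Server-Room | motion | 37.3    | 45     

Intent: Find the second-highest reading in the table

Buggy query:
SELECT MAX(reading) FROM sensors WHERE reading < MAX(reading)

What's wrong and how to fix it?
Bug: MAX(reading) on the right of the comparison is an aggregate-in-WHERE error

Fix: Put the inner MAX in a scalar subquery

Corrected query:
SELECT MAX(reading) FROM sensors WHERE reading < (SELECT MAX(reading) FROM sensors)

Result:
MAX(reading)
------------
87.5        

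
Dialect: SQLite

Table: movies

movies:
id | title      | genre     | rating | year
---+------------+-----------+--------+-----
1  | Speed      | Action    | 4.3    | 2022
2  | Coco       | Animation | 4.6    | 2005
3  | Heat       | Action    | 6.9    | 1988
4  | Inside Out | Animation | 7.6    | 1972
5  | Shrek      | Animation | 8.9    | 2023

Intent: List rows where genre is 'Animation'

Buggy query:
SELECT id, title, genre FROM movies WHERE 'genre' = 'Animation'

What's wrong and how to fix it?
Bug: Single quotes denote string literals in SQL; the column name is being compared as a constant string

Fix: Remove the quotes around the column name (or use double quotes for an identifier)

Corrected query:
SELECT id, title, genre FROM movies WHERE genre = 'Animation'

Result:
id | title      | genre    
---+------------+----------
2  | Coco       | Animation
4  | Inside Out | Animation
5  | Shrek      | Animation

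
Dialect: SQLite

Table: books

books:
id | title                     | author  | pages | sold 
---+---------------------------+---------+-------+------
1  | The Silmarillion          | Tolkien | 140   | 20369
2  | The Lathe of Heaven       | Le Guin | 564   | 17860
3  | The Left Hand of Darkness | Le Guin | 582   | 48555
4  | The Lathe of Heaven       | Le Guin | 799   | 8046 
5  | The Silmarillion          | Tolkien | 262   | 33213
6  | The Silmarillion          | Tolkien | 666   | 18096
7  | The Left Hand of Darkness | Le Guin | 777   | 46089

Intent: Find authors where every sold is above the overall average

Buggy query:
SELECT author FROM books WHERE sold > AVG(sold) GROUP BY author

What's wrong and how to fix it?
Bug: AVG() is an aggregate; it can't sit directly in WHERE

Fix: Use a subquery for AVG and a HAVING MIN(...) filter so the condition holds for every row in the group

Corrected query:
SELECT author FROM books GROUP BY author HAVING MIN(sold) > (SELECT AVG(sold) FROM books)

Result:
(no rows)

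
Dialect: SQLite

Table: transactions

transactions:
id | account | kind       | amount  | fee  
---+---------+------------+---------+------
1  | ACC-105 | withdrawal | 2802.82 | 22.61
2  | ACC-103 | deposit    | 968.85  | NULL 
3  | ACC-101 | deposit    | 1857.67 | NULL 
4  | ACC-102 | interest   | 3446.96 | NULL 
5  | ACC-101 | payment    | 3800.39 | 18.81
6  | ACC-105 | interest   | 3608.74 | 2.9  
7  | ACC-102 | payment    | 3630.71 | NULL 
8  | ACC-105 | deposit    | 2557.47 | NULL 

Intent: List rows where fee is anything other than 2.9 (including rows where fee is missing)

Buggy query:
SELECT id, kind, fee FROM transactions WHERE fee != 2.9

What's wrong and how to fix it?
Bug: 'fee != 2.9' is unknown when fee is NULL, so NULL rows are silently excluded

Fix: Add an explicit OR fee IS NULL to include the missing-value rows

Corrected query:
SELECT id, kind, fee FROM transactions WHERE fee != 2.9 OR fee IS NULL

Result:
id | kind       | fee  
---+------------+------
1  | withdrawal | 22.61
2  | deposit    | NULL 
3  | deposit    | NULL 
4  | interest   | NULL 
5  | payment    | 18.81
7  | payment    | NULL 
8  | deposit    | NULL 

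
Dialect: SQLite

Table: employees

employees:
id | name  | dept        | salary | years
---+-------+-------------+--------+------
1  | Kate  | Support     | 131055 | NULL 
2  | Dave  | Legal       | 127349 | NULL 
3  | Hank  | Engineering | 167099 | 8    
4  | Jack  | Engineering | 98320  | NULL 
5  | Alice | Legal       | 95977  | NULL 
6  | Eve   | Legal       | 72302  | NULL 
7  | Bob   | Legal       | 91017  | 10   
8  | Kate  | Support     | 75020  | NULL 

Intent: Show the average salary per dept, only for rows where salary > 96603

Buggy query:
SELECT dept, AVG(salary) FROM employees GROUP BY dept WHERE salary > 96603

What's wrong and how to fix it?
Bug: Row-level WHERE must come before GROUP BY in the clause order

Fix: Move the WHERE clause before GROUP BY

Corrected query:
SELECT dept, AVG(salary) FROM employees WHERE salary > 96603 GROUP BY dept

Result:
dept        | AVG(salary)
------------+------------
Engineering | 132709.5   
Legal       | 127349     
Support     | 131055     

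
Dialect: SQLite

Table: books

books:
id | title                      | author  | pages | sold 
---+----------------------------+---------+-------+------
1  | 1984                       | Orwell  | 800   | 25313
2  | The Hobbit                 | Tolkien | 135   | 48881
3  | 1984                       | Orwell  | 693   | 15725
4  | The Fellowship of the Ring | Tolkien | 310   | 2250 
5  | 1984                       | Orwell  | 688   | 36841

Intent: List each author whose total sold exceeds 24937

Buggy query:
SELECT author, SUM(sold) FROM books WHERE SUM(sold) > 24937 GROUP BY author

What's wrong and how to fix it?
Bug: WHERE runs before GROUP BY, so aggregates aren't available there

Fix: Use HAVING (which filters groups after aggregation) instead of WHERE

Corrected query:
SELECT author, SUM(sold) FROM books GROUP BY author HAVING SUM(sold) > 24937

Result:
author  | SUM(sold)
--------+----------
Orwell  | 77879    
Tolkien | 51131    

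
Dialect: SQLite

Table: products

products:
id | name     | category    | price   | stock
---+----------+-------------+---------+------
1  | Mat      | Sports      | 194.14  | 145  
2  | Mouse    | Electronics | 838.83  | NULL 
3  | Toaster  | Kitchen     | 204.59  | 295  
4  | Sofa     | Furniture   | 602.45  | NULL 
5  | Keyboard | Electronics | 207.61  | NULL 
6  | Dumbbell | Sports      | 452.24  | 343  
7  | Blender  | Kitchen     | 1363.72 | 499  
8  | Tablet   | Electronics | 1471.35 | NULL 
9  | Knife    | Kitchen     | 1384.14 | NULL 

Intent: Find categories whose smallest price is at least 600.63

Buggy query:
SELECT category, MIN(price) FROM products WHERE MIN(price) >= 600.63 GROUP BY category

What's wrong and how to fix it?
Bug: MIN() in WHERE is a misuse of aggregate

Fix: Replace WHERE with HAVING after the GROUP BY

Corrected query:
SELECT category, MIN(price) FROM products GROUP BY category HAVING MIN(price) >= 600.63

Result:
category  | MIN(price)
----------+-----------
Furniture | 602.45    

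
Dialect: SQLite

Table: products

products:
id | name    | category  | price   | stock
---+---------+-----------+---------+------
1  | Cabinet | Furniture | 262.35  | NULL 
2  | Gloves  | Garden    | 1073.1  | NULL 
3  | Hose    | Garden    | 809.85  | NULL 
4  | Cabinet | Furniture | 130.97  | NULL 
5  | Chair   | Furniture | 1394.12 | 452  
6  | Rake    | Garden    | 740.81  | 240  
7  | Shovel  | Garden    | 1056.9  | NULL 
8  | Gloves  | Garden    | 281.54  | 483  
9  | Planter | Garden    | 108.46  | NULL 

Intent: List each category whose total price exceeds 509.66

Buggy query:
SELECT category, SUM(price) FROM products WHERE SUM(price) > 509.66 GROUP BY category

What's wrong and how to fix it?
Bug: SUM(price) is an aggregate, but WHERE filters rows before aggregation

Fix: Use HAVING (which filters groups after aggregation) instead of WHERE

Corrected query:
SELECT category, SUM(price) FROM products GROUP BY category HAVING SUM(price) > 509.66

Result:
category  | SUM(price)
----------+-----------
Furniture | 1787.44   
Garden    | 4070.66   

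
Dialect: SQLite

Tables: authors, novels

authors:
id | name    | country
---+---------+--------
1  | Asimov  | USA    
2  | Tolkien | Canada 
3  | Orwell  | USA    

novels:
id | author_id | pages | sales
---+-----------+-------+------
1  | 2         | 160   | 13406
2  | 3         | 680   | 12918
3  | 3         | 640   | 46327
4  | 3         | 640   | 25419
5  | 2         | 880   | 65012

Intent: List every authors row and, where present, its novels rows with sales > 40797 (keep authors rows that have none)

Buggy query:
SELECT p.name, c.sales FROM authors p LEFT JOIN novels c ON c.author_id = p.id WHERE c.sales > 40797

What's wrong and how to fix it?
Bug: A WHERE condition on the right-hand table after LEFT JOIN drops unmatched parents

Fix: Put 'c.sales > 40797' in the JOIN's ON clause instead of WHERE

Corrected query:
SELECT p.name, c.sales FROM authors p LEFT JOIN novels c ON c.author_id = p.id AND c.sales > 40797

Result:
name    | sales
--------+------
Asimov  | NULL 
Tolkien | 65012
Orwell  | 46327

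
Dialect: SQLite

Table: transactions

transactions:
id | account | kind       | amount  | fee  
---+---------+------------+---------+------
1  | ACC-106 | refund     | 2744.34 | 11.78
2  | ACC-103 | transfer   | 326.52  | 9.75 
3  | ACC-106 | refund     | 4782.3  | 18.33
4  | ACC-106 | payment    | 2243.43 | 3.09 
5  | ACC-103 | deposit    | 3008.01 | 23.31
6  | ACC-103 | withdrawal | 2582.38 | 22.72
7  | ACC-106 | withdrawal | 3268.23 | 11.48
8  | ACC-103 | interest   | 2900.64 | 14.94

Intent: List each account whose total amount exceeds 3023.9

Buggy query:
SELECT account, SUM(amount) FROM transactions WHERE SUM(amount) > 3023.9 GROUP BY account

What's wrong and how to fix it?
Bug: WHERE runs before GROUP BY, so aggregates aren't available there

Fix: Move the aggregate condition to a HAVING clause

Corrected query:
SELECT account, SUM(amount) FROM transactions GROUP BY account HAVING SUM(amount) > 3023.9

Result:
account | SUM(amount)
--------+------------
ACC-103 | 8817.55    
ACC-106 | 13038.3    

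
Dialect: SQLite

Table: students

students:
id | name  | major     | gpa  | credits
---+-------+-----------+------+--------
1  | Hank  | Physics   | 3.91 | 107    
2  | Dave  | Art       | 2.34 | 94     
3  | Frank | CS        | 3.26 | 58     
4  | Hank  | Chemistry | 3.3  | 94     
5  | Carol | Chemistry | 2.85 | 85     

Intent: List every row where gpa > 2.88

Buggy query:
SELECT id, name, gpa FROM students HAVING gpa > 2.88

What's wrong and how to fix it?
Bug: This is a non-aggregate query (no GROUP BY, no aggregates), so in SQLite the HAVING clause is invalid here; a row-level condition belongs in WHERE

Fix: Replace HAVING with WHERE since the condition applies to individual rows

Corrected query:
SELECT id, name, gpa FROM students WHERE gpa > 2.88

Result:
id | name  | gpa 
---+-------+-----
1  | Hank  | 3.91
3  | Frank | 3.26
4  | Hank  | 3.3 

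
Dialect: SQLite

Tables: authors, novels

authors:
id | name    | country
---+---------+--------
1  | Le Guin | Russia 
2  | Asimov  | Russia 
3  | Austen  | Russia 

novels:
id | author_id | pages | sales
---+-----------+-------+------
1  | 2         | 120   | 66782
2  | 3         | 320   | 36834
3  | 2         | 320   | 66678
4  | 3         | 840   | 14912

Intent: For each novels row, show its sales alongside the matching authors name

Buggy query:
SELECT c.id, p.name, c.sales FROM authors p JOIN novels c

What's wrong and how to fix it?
Bug: JOIN with no ON clause produces a cartesian product; every novels row pairs with every authors row

Fix: Specify the join condition linking the foreign key to the parent id

Corrected query:
SELECT c.id, p.name, c.sales FROM authors p JOIN novels c ON c.author_id = p.id

Result:
id | name   | sales
---+--------+------
1  | Asimov | 66782
2  | Austen | 36834
3  | Asimov | 66678
4  | Austen | 14912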